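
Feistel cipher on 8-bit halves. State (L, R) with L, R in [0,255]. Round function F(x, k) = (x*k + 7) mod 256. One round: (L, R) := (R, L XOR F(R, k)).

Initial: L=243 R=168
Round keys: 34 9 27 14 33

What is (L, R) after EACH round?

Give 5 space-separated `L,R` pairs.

Round 1 (k=34): L=168 R=164
Round 2 (k=9): L=164 R=99
Round 3 (k=27): L=99 R=220
Round 4 (k=14): L=220 R=108
Round 5 (k=33): L=108 R=47

Answer: 168,164 164,99 99,220 220,108 108,47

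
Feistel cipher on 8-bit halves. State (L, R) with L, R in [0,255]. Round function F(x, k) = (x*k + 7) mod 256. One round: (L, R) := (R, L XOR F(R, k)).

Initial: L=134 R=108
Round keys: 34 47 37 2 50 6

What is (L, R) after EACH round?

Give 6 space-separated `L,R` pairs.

Answer: 108,217 217,178 178,24 24,133 133,25 25,24

Derivation:
Round 1 (k=34): L=108 R=217
Round 2 (k=47): L=217 R=178
Round 3 (k=37): L=178 R=24
Round 4 (k=2): L=24 R=133
Round 5 (k=50): L=133 R=25
Round 6 (k=6): L=25 R=24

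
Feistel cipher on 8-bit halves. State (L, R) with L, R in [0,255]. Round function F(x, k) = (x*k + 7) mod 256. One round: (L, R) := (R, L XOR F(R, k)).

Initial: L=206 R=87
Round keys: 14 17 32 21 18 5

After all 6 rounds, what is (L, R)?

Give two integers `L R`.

Round 1 (k=14): L=87 R=7
Round 2 (k=17): L=7 R=41
Round 3 (k=32): L=41 R=32
Round 4 (k=21): L=32 R=142
Round 5 (k=18): L=142 R=35
Round 6 (k=5): L=35 R=56

Answer: 35 56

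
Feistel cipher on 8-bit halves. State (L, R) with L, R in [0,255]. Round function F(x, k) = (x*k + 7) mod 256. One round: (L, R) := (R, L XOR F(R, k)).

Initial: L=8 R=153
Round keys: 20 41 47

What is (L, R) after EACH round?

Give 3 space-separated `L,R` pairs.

Round 1 (k=20): L=153 R=243
Round 2 (k=41): L=243 R=107
Round 3 (k=47): L=107 R=95

Answer: 153,243 243,107 107,95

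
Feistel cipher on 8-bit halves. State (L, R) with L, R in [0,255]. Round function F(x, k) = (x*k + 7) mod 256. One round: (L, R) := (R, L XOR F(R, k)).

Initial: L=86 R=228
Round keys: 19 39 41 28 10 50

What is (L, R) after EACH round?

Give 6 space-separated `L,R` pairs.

Answer: 228,165 165,206 206,160 160,73 73,65 65,240

Derivation:
Round 1 (k=19): L=228 R=165
Round 2 (k=39): L=165 R=206
Round 3 (k=41): L=206 R=160
Round 4 (k=28): L=160 R=73
Round 5 (k=10): L=73 R=65
Round 6 (k=50): L=65 R=240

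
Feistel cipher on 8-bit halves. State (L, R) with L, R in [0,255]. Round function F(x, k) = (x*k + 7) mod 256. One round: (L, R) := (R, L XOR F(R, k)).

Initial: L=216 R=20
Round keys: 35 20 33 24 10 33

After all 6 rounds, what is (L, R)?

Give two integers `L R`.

Round 1 (k=35): L=20 R=27
Round 2 (k=20): L=27 R=55
Round 3 (k=33): L=55 R=5
Round 4 (k=24): L=5 R=72
Round 5 (k=10): L=72 R=210
Round 6 (k=33): L=210 R=81

Answer: 210 81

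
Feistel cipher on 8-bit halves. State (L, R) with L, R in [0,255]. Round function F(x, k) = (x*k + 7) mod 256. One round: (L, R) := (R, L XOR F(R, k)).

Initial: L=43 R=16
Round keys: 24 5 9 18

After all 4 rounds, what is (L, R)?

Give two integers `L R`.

Answer: 190 16

Derivation:
Round 1 (k=24): L=16 R=172
Round 2 (k=5): L=172 R=115
Round 3 (k=9): L=115 R=190
Round 4 (k=18): L=190 R=16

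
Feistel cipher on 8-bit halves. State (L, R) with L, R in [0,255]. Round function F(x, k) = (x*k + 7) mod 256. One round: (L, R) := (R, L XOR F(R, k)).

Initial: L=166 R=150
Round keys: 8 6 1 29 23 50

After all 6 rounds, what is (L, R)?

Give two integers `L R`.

Round 1 (k=8): L=150 R=17
Round 2 (k=6): L=17 R=251
Round 3 (k=1): L=251 R=19
Round 4 (k=29): L=19 R=213
Round 5 (k=23): L=213 R=57
Round 6 (k=50): L=57 R=252

Answer: 57 252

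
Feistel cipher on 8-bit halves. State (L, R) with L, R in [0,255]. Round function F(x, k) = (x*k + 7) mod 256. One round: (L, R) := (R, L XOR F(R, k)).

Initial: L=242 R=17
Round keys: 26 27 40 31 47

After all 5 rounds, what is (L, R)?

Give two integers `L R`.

Round 1 (k=26): L=17 R=51
Round 2 (k=27): L=51 R=121
Round 3 (k=40): L=121 R=220
Round 4 (k=31): L=220 R=210
Round 5 (k=47): L=210 R=73

Answer: 210 73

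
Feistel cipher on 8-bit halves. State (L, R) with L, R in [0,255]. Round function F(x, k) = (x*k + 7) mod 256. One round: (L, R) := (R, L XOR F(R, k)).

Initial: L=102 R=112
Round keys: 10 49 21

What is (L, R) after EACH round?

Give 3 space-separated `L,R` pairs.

Answer: 112,1 1,72 72,238

Derivation:
Round 1 (k=10): L=112 R=1
Round 2 (k=49): L=1 R=72
Round 3 (k=21): L=72 R=238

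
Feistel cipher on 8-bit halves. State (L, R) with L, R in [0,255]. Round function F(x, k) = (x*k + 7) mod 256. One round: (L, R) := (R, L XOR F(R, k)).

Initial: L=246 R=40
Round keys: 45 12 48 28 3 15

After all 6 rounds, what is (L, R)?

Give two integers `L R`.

Answer: 45 62

Derivation:
Round 1 (k=45): L=40 R=249
Round 2 (k=12): L=249 R=155
Round 3 (k=48): L=155 R=238
Round 4 (k=28): L=238 R=148
Round 5 (k=3): L=148 R=45
Round 6 (k=15): L=45 R=62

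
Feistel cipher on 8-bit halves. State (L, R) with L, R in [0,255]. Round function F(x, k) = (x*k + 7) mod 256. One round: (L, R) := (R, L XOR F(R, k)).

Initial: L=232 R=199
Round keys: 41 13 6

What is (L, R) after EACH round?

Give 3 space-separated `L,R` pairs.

Answer: 199,14 14,122 122,237

Derivation:
Round 1 (k=41): L=199 R=14
Round 2 (k=13): L=14 R=122
Round 3 (k=6): L=122 R=237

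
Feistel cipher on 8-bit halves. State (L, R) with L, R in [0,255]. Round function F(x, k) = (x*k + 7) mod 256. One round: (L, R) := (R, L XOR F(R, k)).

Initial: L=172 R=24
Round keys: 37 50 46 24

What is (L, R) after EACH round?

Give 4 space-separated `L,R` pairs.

Answer: 24,211 211,37 37,126 126,242

Derivation:
Round 1 (k=37): L=24 R=211
Round 2 (k=50): L=211 R=37
Round 3 (k=46): L=37 R=126
Round 4 (k=24): L=126 R=242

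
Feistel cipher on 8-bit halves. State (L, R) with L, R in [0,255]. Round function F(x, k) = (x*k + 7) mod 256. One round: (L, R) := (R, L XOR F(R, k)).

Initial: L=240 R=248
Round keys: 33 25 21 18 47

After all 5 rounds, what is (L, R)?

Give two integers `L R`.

Round 1 (k=33): L=248 R=15
Round 2 (k=25): L=15 R=134
Round 3 (k=21): L=134 R=10
Round 4 (k=18): L=10 R=61
Round 5 (k=47): L=61 R=48

Answer: 61 48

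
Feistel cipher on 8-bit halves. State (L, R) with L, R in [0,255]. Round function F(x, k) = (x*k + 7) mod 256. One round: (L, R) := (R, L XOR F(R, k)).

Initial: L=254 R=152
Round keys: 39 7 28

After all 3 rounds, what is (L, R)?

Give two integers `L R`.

Answer: 38 254

Derivation:
Round 1 (k=39): L=152 R=209
Round 2 (k=7): L=209 R=38
Round 3 (k=28): L=38 R=254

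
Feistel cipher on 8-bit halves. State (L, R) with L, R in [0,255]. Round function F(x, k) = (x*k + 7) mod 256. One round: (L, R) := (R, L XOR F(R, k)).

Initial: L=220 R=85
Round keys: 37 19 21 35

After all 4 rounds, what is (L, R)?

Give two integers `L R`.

Round 1 (k=37): L=85 R=140
Round 2 (k=19): L=140 R=62
Round 3 (k=21): L=62 R=145
Round 4 (k=35): L=145 R=228

Answer: 145 228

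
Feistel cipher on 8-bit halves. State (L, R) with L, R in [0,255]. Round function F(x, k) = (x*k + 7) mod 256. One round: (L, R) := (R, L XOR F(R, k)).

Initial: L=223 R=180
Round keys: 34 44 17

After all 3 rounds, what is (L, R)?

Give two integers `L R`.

Answer: 243 26

Derivation:
Round 1 (k=34): L=180 R=48
Round 2 (k=44): L=48 R=243
Round 3 (k=17): L=243 R=26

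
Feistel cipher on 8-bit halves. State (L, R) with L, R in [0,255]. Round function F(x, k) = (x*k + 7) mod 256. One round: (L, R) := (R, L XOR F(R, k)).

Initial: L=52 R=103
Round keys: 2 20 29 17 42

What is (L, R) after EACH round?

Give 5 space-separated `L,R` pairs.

Round 1 (k=2): L=103 R=225
Round 2 (k=20): L=225 R=252
Round 3 (k=29): L=252 R=114
Round 4 (k=17): L=114 R=101
Round 5 (k=42): L=101 R=235

Answer: 103,225 225,252 252,114 114,101 101,235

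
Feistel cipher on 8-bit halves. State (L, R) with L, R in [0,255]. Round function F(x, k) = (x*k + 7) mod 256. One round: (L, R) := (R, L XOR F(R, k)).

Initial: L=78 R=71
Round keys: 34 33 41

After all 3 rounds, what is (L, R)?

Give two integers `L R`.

Answer: 229 143

Derivation:
Round 1 (k=34): L=71 R=59
Round 2 (k=33): L=59 R=229
Round 3 (k=41): L=229 R=143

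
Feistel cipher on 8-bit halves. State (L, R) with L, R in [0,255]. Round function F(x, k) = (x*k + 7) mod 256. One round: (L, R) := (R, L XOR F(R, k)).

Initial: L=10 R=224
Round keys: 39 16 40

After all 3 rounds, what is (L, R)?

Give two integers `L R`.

Answer: 55 178

Derivation:
Round 1 (k=39): L=224 R=45
Round 2 (k=16): L=45 R=55
Round 3 (k=40): L=55 R=178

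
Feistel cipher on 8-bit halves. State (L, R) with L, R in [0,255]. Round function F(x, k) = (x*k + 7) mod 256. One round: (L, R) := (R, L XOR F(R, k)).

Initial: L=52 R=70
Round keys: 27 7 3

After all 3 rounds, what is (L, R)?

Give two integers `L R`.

Answer: 212 222

Derivation:
Round 1 (k=27): L=70 R=93
Round 2 (k=7): L=93 R=212
Round 3 (k=3): L=212 R=222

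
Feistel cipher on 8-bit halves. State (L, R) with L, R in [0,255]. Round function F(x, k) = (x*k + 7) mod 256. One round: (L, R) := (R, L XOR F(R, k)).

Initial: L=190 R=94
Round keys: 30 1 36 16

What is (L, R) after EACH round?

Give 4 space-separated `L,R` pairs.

Answer: 94,181 181,226 226,122 122,69

Derivation:
Round 1 (k=30): L=94 R=181
Round 2 (k=1): L=181 R=226
Round 3 (k=36): L=226 R=122
Round 4 (k=16): L=122 R=69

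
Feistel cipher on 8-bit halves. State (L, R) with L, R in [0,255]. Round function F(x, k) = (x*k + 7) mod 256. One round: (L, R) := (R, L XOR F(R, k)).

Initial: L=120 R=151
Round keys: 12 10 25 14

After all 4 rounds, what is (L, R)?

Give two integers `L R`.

Round 1 (k=12): L=151 R=99
Round 2 (k=10): L=99 R=114
Round 3 (k=25): L=114 R=74
Round 4 (k=14): L=74 R=97

Answer: 74 97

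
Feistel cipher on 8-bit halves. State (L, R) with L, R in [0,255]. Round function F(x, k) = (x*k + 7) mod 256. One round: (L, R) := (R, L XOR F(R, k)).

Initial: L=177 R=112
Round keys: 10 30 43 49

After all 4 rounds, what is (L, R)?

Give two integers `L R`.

Round 1 (k=10): L=112 R=214
Round 2 (k=30): L=214 R=107
Round 3 (k=43): L=107 R=214
Round 4 (k=49): L=214 R=150

Answer: 214 150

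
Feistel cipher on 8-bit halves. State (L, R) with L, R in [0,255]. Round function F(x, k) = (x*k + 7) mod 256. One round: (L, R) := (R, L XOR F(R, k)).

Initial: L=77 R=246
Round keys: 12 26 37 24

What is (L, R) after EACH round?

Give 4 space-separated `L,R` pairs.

Round 1 (k=12): L=246 R=194
Round 2 (k=26): L=194 R=77
Round 3 (k=37): L=77 R=234
Round 4 (k=24): L=234 R=186

Answer: 246,194 194,77 77,234 234,186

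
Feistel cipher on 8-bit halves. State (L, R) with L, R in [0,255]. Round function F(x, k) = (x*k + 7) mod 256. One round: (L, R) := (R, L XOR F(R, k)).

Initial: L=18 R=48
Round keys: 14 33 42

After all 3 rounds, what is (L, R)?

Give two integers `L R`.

Round 1 (k=14): L=48 R=181
Round 2 (k=33): L=181 R=108
Round 3 (k=42): L=108 R=10

Answer: 108 10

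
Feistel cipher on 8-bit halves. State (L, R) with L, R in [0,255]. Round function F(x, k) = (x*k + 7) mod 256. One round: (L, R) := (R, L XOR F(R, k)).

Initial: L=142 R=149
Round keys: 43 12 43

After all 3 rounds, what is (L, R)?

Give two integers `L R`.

Round 1 (k=43): L=149 R=128
Round 2 (k=12): L=128 R=146
Round 3 (k=43): L=146 R=13

Answer: 146 13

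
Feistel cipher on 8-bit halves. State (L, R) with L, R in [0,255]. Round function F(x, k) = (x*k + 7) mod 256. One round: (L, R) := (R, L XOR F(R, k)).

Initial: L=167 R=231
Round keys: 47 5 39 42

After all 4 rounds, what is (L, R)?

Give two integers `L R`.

Round 1 (k=47): L=231 R=215
Round 2 (k=5): L=215 R=221
Round 3 (k=39): L=221 R=101
Round 4 (k=42): L=101 R=68

Answer: 101 68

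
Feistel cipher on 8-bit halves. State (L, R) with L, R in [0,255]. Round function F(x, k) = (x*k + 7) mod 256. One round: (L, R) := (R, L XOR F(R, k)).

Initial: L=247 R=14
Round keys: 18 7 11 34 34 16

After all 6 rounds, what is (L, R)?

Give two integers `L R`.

Answer: 161 65

Derivation:
Round 1 (k=18): L=14 R=244
Round 2 (k=7): L=244 R=189
Round 3 (k=11): L=189 R=210
Round 4 (k=34): L=210 R=86
Round 5 (k=34): L=86 R=161
Round 6 (k=16): L=161 R=65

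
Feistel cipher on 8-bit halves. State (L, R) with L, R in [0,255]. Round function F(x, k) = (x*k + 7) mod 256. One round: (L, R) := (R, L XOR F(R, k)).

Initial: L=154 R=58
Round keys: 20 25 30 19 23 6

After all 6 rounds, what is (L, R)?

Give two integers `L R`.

Round 1 (k=20): L=58 R=21
Round 2 (k=25): L=21 R=46
Round 3 (k=30): L=46 R=126
Round 4 (k=19): L=126 R=79
Round 5 (k=23): L=79 R=94
Round 6 (k=6): L=94 R=116

Answer: 94 116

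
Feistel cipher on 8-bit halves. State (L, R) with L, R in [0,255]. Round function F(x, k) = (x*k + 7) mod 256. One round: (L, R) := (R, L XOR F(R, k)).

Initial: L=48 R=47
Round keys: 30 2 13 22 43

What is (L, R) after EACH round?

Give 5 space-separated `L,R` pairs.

Round 1 (k=30): L=47 R=185
Round 2 (k=2): L=185 R=86
Round 3 (k=13): L=86 R=220
Round 4 (k=22): L=220 R=185
Round 5 (k=43): L=185 R=198

Answer: 47,185 185,86 86,220 220,185 185,198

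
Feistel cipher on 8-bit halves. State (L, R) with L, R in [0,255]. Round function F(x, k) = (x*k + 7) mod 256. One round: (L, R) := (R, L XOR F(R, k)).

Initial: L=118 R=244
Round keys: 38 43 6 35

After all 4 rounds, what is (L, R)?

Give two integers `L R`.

Answer: 50 99

Derivation:
Round 1 (k=38): L=244 R=73
Round 2 (k=43): L=73 R=190
Round 3 (k=6): L=190 R=50
Round 4 (k=35): L=50 R=99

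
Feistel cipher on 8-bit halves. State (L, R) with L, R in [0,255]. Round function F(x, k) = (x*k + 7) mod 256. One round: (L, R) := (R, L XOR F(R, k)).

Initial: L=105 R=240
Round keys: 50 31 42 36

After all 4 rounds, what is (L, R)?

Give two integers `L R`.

Answer: 143 234

Derivation:
Round 1 (k=50): L=240 R=142
Round 2 (k=31): L=142 R=201
Round 3 (k=42): L=201 R=143
Round 4 (k=36): L=143 R=234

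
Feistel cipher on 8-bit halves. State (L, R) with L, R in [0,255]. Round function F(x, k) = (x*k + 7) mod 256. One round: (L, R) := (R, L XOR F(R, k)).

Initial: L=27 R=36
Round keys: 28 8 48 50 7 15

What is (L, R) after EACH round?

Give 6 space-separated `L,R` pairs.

Round 1 (k=28): L=36 R=236
Round 2 (k=8): L=236 R=67
Round 3 (k=48): L=67 R=123
Round 4 (k=50): L=123 R=78
Round 5 (k=7): L=78 R=82
Round 6 (k=15): L=82 R=155

Answer: 36,236 236,67 67,123 123,78 78,82 82,155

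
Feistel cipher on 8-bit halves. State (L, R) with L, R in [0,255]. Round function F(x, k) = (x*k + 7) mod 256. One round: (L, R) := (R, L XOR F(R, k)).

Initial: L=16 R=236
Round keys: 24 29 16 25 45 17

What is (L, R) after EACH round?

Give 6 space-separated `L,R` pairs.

Answer: 236,55 55,174 174,208 208,249 249,28 28,26

Derivation:
Round 1 (k=24): L=236 R=55
Round 2 (k=29): L=55 R=174
Round 3 (k=16): L=174 R=208
Round 4 (k=25): L=208 R=249
Round 5 (k=45): L=249 R=28
Round 6 (k=17): L=28 R=26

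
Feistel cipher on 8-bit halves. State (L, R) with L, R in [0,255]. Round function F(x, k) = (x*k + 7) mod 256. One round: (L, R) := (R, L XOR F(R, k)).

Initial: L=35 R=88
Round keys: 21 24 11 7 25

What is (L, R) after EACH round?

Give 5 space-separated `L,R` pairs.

Round 1 (k=21): L=88 R=28
Round 2 (k=24): L=28 R=255
Round 3 (k=11): L=255 R=224
Round 4 (k=7): L=224 R=216
Round 5 (k=25): L=216 R=255

Answer: 88,28 28,255 255,224 224,216 216,255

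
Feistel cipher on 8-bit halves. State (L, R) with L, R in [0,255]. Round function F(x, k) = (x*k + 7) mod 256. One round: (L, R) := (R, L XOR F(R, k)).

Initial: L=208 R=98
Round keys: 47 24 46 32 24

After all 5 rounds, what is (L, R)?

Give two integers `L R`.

Answer: 154 159

Derivation:
Round 1 (k=47): L=98 R=213
Round 2 (k=24): L=213 R=157
Round 3 (k=46): L=157 R=232
Round 4 (k=32): L=232 R=154
Round 5 (k=24): L=154 R=159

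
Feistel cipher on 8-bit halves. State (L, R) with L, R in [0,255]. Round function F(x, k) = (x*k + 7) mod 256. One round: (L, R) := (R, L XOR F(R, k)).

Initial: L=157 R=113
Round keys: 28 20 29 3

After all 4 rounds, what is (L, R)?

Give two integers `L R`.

Round 1 (k=28): L=113 R=254
Round 2 (k=20): L=254 R=174
Round 3 (k=29): L=174 R=67
Round 4 (k=3): L=67 R=126

Answer: 67 126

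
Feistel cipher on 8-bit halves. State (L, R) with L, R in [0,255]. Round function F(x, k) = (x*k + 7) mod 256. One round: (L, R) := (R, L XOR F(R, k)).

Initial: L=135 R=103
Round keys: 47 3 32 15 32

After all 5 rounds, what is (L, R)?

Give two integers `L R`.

Answer: 252 151

Derivation:
Round 1 (k=47): L=103 R=119
Round 2 (k=3): L=119 R=11
Round 3 (k=32): L=11 R=16
Round 4 (k=15): L=16 R=252
Round 5 (k=32): L=252 R=151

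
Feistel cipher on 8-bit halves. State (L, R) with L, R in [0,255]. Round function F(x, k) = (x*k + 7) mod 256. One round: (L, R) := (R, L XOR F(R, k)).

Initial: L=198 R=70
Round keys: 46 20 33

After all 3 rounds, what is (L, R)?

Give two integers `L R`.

Answer: 13 233

Derivation:
Round 1 (k=46): L=70 R=93
Round 2 (k=20): L=93 R=13
Round 3 (k=33): L=13 R=233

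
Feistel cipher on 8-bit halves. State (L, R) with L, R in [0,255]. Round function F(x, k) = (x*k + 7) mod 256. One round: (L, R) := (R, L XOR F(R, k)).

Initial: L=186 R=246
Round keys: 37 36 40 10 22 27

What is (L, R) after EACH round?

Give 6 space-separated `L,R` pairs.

Answer: 246,47 47,85 85,96 96,146 146,243 243,58

Derivation:
Round 1 (k=37): L=246 R=47
Round 2 (k=36): L=47 R=85
Round 3 (k=40): L=85 R=96
Round 4 (k=10): L=96 R=146
Round 5 (k=22): L=146 R=243
Round 6 (k=27): L=243 R=58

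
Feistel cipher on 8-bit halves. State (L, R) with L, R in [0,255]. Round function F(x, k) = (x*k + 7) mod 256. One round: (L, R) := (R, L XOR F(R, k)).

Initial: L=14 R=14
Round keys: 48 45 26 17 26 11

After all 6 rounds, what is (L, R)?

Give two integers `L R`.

Answer: 87 175

Derivation:
Round 1 (k=48): L=14 R=169
Round 2 (k=45): L=169 R=178
Round 3 (k=26): L=178 R=178
Round 4 (k=17): L=178 R=107
Round 5 (k=26): L=107 R=87
Round 6 (k=11): L=87 R=175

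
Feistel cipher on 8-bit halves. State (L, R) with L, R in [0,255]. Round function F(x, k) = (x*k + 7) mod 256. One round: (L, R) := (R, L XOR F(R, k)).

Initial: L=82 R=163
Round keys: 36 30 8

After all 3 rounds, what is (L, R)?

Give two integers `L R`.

Round 1 (k=36): L=163 R=161
Round 2 (k=30): L=161 R=70
Round 3 (k=8): L=70 R=150

Answer: 70 150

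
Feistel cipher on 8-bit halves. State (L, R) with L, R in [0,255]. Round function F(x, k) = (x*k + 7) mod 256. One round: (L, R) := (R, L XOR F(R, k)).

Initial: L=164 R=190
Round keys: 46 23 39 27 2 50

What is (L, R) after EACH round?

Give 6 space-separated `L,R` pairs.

Answer: 190,143 143,94 94,214 214,199 199,67 67,218

Derivation:
Round 1 (k=46): L=190 R=143
Round 2 (k=23): L=143 R=94
Round 3 (k=39): L=94 R=214
Round 4 (k=27): L=214 R=199
Round 5 (k=2): L=199 R=67
Round 6 (k=50): L=67 R=218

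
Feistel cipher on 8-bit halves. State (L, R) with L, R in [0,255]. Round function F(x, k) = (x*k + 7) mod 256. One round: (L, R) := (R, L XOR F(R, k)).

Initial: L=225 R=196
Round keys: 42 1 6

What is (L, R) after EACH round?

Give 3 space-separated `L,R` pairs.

Round 1 (k=42): L=196 R=206
Round 2 (k=1): L=206 R=17
Round 3 (k=6): L=17 R=163

Answer: 196,206 206,17 17,163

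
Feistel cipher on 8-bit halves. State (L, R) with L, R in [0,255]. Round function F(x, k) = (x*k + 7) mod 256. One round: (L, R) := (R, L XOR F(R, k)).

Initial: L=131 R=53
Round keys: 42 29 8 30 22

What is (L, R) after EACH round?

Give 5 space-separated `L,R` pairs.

Round 1 (k=42): L=53 R=58
Round 2 (k=29): L=58 R=172
Round 3 (k=8): L=172 R=93
Round 4 (k=30): L=93 R=65
Round 5 (k=22): L=65 R=192

Answer: 53,58 58,172 172,93 93,65 65,192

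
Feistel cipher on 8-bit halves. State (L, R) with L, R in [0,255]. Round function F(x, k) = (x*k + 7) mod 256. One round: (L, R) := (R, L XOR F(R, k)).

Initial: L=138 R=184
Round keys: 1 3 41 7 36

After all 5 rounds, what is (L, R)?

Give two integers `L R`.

Round 1 (k=1): L=184 R=53
Round 2 (k=3): L=53 R=30
Round 3 (k=41): L=30 R=224
Round 4 (k=7): L=224 R=57
Round 5 (k=36): L=57 R=235

Answer: 57 235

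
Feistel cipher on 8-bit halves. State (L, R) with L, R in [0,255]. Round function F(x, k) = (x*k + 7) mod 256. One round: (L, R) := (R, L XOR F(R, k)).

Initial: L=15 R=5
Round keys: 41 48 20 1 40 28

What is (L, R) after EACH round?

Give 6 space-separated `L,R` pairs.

Answer: 5,219 219,18 18,180 180,169 169,219 219,82

Derivation:
Round 1 (k=41): L=5 R=219
Round 2 (k=48): L=219 R=18
Round 3 (k=20): L=18 R=180
Round 4 (k=1): L=180 R=169
Round 5 (k=40): L=169 R=219
Round 6 (k=28): L=219 R=82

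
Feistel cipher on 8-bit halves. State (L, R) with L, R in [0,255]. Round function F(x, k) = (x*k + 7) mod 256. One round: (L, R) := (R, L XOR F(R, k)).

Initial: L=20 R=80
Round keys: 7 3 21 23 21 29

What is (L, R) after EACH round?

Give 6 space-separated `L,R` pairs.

Round 1 (k=7): L=80 R=35
Round 2 (k=3): L=35 R=32
Round 3 (k=21): L=32 R=132
Round 4 (k=23): L=132 R=195
Round 5 (k=21): L=195 R=130
Round 6 (k=29): L=130 R=2

Answer: 80,35 35,32 32,132 132,195 195,130 130,2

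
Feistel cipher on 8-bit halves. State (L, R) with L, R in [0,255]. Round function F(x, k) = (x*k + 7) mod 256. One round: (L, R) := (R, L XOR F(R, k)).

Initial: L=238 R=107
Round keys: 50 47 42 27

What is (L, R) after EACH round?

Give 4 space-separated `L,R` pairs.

Round 1 (k=50): L=107 R=3
Round 2 (k=47): L=3 R=255
Round 3 (k=42): L=255 R=222
Round 4 (k=27): L=222 R=142

Answer: 107,3 3,255 255,222 222,142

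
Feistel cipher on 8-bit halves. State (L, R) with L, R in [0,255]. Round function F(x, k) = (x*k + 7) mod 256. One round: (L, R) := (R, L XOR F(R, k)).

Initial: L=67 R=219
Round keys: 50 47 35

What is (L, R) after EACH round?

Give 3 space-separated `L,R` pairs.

Answer: 219,142 142,194 194,3

Derivation:
Round 1 (k=50): L=219 R=142
Round 2 (k=47): L=142 R=194
Round 3 (k=35): L=194 R=3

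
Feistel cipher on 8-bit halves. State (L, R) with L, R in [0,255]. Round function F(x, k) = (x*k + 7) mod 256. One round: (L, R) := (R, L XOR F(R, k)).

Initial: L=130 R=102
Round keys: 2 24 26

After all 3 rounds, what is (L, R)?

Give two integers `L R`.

Round 1 (k=2): L=102 R=81
Round 2 (k=24): L=81 R=249
Round 3 (k=26): L=249 R=0

Answer: 249 0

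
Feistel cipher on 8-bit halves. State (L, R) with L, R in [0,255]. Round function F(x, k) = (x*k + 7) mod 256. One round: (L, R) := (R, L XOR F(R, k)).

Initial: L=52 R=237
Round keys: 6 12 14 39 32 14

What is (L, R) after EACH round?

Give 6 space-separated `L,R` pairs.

Round 1 (k=6): L=237 R=161
Round 2 (k=12): L=161 R=126
Round 3 (k=14): L=126 R=74
Round 4 (k=39): L=74 R=51
Round 5 (k=32): L=51 R=45
Round 6 (k=14): L=45 R=78

Answer: 237,161 161,126 126,74 74,51 51,45 45,78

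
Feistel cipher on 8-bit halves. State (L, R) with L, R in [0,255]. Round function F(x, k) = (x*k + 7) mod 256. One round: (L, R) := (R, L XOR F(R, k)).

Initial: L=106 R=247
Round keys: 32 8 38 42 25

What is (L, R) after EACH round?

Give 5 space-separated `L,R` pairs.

Answer: 247,141 141,152 152,26 26,211 211,184

Derivation:
Round 1 (k=32): L=247 R=141
Round 2 (k=8): L=141 R=152
Round 3 (k=38): L=152 R=26
Round 4 (k=42): L=26 R=211
Round 5 (k=25): L=211 R=184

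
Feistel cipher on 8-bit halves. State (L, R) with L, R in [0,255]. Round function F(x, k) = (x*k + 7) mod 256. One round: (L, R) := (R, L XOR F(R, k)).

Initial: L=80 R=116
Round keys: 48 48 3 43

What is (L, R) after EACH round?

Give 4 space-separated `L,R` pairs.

Answer: 116,151 151,35 35,231 231,247

Derivation:
Round 1 (k=48): L=116 R=151
Round 2 (k=48): L=151 R=35
Round 3 (k=3): L=35 R=231
Round 4 (k=43): L=231 R=247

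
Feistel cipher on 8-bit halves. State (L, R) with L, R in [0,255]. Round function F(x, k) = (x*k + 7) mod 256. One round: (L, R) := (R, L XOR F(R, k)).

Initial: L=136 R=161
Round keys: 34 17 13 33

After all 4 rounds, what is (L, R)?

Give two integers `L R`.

Answer: 109 77

Derivation:
Round 1 (k=34): L=161 R=225
Round 2 (k=17): L=225 R=89
Round 3 (k=13): L=89 R=109
Round 4 (k=33): L=109 R=77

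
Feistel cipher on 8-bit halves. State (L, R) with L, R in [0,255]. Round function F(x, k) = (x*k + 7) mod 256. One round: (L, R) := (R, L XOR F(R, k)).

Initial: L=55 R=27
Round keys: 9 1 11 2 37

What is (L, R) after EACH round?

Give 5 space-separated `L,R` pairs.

Answer: 27,205 205,207 207,33 33,134 134,68

Derivation:
Round 1 (k=9): L=27 R=205
Round 2 (k=1): L=205 R=207
Round 3 (k=11): L=207 R=33
Round 4 (k=2): L=33 R=134
Round 5 (k=37): L=134 R=68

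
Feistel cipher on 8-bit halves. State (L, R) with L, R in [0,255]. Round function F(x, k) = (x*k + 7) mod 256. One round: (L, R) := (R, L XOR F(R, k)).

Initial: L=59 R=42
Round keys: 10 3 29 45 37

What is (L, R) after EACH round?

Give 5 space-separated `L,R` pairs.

Answer: 42,144 144,157 157,64 64,218 218,201

Derivation:
Round 1 (k=10): L=42 R=144
Round 2 (k=3): L=144 R=157
Round 3 (k=29): L=157 R=64
Round 4 (k=45): L=64 R=218
Round 5 (k=37): L=218 R=201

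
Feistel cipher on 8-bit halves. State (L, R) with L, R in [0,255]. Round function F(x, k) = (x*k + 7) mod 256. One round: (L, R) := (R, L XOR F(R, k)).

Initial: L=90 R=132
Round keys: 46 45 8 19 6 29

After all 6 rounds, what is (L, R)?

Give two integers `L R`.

Answer: 207 27

Derivation:
Round 1 (k=46): L=132 R=229
Round 2 (k=45): L=229 R=204
Round 3 (k=8): L=204 R=130
Round 4 (k=19): L=130 R=97
Round 5 (k=6): L=97 R=207
Round 6 (k=29): L=207 R=27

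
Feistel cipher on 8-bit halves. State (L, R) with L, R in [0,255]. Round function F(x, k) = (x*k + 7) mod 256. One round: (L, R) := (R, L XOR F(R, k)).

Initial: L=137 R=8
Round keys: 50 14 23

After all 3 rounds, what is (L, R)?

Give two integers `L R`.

Answer: 163 178

Derivation:
Round 1 (k=50): L=8 R=30
Round 2 (k=14): L=30 R=163
Round 3 (k=23): L=163 R=178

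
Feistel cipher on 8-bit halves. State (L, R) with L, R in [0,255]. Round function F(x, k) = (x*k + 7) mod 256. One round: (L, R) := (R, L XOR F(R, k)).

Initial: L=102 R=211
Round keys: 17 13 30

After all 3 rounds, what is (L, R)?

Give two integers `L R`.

Round 1 (k=17): L=211 R=108
Round 2 (k=13): L=108 R=80
Round 3 (k=30): L=80 R=11

Answer: 80 11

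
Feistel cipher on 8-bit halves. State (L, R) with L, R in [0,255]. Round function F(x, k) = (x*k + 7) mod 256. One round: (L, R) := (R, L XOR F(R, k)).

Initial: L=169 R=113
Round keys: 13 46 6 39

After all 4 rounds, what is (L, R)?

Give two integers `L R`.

Answer: 226 153

Derivation:
Round 1 (k=13): L=113 R=109
Round 2 (k=46): L=109 R=236
Round 3 (k=6): L=236 R=226
Round 4 (k=39): L=226 R=153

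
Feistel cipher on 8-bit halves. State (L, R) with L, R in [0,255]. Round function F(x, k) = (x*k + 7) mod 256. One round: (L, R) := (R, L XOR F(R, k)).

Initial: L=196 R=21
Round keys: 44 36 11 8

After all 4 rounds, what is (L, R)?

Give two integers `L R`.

Round 1 (k=44): L=21 R=103
Round 2 (k=36): L=103 R=150
Round 3 (k=11): L=150 R=30
Round 4 (k=8): L=30 R=97

Answer: 30 97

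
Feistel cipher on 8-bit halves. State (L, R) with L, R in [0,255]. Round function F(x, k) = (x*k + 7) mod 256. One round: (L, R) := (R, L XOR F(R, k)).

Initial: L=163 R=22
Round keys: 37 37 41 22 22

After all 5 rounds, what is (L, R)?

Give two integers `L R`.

Answer: 220 91

Derivation:
Round 1 (k=37): L=22 R=150
Round 2 (k=37): L=150 R=163
Round 3 (k=41): L=163 R=180
Round 4 (k=22): L=180 R=220
Round 5 (k=22): L=220 R=91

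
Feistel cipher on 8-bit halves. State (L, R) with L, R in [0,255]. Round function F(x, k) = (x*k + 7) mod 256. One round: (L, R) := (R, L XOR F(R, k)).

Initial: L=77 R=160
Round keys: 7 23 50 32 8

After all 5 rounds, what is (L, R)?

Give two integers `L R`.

Round 1 (k=7): L=160 R=42
Round 2 (k=23): L=42 R=109
Round 3 (k=50): L=109 R=123
Round 4 (k=32): L=123 R=10
Round 5 (k=8): L=10 R=44

Answer: 10 44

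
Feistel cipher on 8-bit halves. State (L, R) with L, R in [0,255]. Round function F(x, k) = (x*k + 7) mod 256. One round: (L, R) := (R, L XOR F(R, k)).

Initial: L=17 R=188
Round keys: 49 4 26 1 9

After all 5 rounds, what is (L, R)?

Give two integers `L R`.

Answer: 93 235

Derivation:
Round 1 (k=49): L=188 R=18
Round 2 (k=4): L=18 R=243
Round 3 (k=26): L=243 R=167
Round 4 (k=1): L=167 R=93
Round 5 (k=9): L=93 R=235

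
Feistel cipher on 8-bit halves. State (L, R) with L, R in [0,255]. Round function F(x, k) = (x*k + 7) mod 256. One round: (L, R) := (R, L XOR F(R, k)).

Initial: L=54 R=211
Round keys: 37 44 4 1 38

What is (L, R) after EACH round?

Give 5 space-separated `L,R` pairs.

Round 1 (k=37): L=211 R=176
Round 2 (k=44): L=176 R=148
Round 3 (k=4): L=148 R=231
Round 4 (k=1): L=231 R=122
Round 5 (k=38): L=122 R=196

Answer: 211,176 176,148 148,231 231,122 122,196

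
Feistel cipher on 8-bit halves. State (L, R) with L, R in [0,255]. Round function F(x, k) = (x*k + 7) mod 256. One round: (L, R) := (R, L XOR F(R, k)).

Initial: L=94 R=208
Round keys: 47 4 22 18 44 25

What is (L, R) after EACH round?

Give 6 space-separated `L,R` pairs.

Answer: 208,105 105,123 123,240 240,156 156,39 39,74

Derivation:
Round 1 (k=47): L=208 R=105
Round 2 (k=4): L=105 R=123
Round 3 (k=22): L=123 R=240
Round 4 (k=18): L=240 R=156
Round 5 (k=44): L=156 R=39
Round 6 (k=25): L=39 R=74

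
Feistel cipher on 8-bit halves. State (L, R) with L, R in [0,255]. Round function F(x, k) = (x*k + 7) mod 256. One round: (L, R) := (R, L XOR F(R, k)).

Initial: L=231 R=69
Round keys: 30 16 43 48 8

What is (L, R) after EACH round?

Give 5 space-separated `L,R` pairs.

Answer: 69,250 250,226 226,7 7,181 181,168

Derivation:
Round 1 (k=30): L=69 R=250
Round 2 (k=16): L=250 R=226
Round 3 (k=43): L=226 R=7
Round 4 (k=48): L=7 R=181
Round 5 (k=8): L=181 R=168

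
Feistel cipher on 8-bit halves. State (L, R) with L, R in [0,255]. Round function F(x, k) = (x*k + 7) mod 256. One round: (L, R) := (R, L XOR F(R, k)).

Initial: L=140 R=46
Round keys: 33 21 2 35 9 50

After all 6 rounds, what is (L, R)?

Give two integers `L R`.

Round 1 (k=33): L=46 R=121
Round 2 (k=21): L=121 R=218
Round 3 (k=2): L=218 R=194
Round 4 (k=35): L=194 R=87
Round 5 (k=9): L=87 R=212
Round 6 (k=50): L=212 R=56

Answer: 212 56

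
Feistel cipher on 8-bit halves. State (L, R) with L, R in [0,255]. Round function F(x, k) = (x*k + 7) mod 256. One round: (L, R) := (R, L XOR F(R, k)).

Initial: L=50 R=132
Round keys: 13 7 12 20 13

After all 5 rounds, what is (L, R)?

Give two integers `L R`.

Answer: 253 118

Derivation:
Round 1 (k=13): L=132 R=137
Round 2 (k=7): L=137 R=66
Round 3 (k=12): L=66 R=150
Round 4 (k=20): L=150 R=253
Round 5 (k=13): L=253 R=118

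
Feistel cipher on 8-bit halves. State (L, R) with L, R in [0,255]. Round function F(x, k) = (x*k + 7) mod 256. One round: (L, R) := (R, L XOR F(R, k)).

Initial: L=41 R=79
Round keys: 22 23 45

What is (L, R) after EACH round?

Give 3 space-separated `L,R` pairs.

Round 1 (k=22): L=79 R=248
Round 2 (k=23): L=248 R=0
Round 3 (k=45): L=0 R=255

Answer: 79,248 248,0 0,255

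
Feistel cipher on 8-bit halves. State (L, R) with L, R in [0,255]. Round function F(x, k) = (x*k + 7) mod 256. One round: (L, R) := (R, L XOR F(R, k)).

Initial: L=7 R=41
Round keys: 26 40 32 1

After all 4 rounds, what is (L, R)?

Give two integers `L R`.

Round 1 (k=26): L=41 R=54
Round 2 (k=40): L=54 R=94
Round 3 (k=32): L=94 R=241
Round 4 (k=1): L=241 R=166

Answer: 241 166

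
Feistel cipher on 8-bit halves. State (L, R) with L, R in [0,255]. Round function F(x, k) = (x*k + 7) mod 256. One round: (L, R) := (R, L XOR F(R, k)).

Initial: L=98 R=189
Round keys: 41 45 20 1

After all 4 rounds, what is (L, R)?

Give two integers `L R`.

Round 1 (k=41): L=189 R=46
Round 2 (k=45): L=46 R=160
Round 3 (k=20): L=160 R=169
Round 4 (k=1): L=169 R=16

Answer: 169 16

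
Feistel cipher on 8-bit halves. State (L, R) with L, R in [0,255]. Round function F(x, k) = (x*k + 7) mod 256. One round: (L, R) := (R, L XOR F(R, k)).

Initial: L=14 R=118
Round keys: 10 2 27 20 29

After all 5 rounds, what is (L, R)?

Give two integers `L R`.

Round 1 (k=10): L=118 R=173
Round 2 (k=2): L=173 R=23
Round 3 (k=27): L=23 R=217
Round 4 (k=20): L=217 R=236
Round 5 (k=29): L=236 R=26

Answer: 236 26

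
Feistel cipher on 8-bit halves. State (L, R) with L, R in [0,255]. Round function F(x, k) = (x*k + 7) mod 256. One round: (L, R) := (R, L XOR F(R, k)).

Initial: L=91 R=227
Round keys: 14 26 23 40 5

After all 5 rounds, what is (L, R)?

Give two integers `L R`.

Round 1 (k=14): L=227 R=42
Round 2 (k=26): L=42 R=168
Round 3 (k=23): L=168 R=53
Round 4 (k=40): L=53 R=231
Round 5 (k=5): L=231 R=191

Answer: 231 191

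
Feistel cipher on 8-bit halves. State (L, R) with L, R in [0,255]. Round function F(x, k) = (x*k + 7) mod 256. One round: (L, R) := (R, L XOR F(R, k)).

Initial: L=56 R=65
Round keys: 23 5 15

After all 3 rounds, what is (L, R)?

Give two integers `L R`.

Answer: 196 101

Derivation:
Round 1 (k=23): L=65 R=230
Round 2 (k=5): L=230 R=196
Round 3 (k=15): L=196 R=101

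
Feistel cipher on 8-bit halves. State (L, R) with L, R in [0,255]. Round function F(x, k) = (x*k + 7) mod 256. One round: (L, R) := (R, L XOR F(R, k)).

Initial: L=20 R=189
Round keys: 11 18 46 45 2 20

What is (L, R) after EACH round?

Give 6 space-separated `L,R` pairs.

Answer: 189,50 50,54 54,137 137,42 42,210 210,69

Derivation:
Round 1 (k=11): L=189 R=50
Round 2 (k=18): L=50 R=54
Round 3 (k=46): L=54 R=137
Round 4 (k=45): L=137 R=42
Round 5 (k=2): L=42 R=210
Round 6 (k=20): L=210 R=69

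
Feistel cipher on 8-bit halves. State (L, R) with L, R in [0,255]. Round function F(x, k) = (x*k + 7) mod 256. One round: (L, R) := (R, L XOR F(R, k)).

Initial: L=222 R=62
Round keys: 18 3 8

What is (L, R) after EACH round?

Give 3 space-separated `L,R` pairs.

Round 1 (k=18): L=62 R=189
Round 2 (k=3): L=189 R=0
Round 3 (k=8): L=0 R=186

Answer: 62,189 189,0 0,186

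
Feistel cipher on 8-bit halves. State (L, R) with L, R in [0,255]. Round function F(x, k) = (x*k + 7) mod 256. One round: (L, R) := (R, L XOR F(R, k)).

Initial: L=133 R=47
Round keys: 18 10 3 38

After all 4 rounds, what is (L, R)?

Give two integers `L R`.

Answer: 207 201

Derivation:
Round 1 (k=18): L=47 R=208
Round 2 (k=10): L=208 R=8
Round 3 (k=3): L=8 R=207
Round 4 (k=38): L=207 R=201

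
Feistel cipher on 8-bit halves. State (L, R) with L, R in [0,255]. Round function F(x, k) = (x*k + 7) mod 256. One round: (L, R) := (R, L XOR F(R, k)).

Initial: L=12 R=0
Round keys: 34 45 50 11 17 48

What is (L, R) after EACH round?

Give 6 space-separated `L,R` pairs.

Round 1 (k=34): L=0 R=11
Round 2 (k=45): L=11 R=246
Round 3 (k=50): L=246 R=24
Round 4 (k=11): L=24 R=249
Round 5 (k=17): L=249 R=136
Round 6 (k=48): L=136 R=126

Answer: 0,11 11,246 246,24 24,249 249,136 136,126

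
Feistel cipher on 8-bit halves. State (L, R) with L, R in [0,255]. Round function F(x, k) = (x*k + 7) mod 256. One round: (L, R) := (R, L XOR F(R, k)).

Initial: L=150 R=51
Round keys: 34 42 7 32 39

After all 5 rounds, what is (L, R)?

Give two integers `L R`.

Answer: 129 132

Derivation:
Round 1 (k=34): L=51 R=91
Round 2 (k=42): L=91 R=198
Round 3 (k=7): L=198 R=42
Round 4 (k=32): L=42 R=129
Round 5 (k=39): L=129 R=132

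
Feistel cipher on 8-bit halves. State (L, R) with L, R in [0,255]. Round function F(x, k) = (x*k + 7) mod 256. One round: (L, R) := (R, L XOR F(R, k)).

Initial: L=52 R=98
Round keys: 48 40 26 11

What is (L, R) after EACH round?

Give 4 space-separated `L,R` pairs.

Answer: 98,83 83,157 157,170 170,200

Derivation:
Round 1 (k=48): L=98 R=83
Round 2 (k=40): L=83 R=157
Round 3 (k=26): L=157 R=170
Round 4 (k=11): L=170 R=200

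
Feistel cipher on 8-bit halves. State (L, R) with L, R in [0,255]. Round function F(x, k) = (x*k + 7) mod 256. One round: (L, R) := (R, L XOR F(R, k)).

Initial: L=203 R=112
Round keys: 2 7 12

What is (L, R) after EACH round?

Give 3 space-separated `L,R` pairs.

Answer: 112,44 44,75 75,167

Derivation:
Round 1 (k=2): L=112 R=44
Round 2 (k=7): L=44 R=75
Round 3 (k=12): L=75 R=167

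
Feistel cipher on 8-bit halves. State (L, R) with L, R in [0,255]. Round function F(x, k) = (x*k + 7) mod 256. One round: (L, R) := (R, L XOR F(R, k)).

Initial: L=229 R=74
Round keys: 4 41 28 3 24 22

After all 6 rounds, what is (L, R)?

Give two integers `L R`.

Answer: 238 10

Derivation:
Round 1 (k=4): L=74 R=202
Round 2 (k=41): L=202 R=43
Round 3 (k=28): L=43 R=113
Round 4 (k=3): L=113 R=113
Round 5 (k=24): L=113 R=238
Round 6 (k=22): L=238 R=10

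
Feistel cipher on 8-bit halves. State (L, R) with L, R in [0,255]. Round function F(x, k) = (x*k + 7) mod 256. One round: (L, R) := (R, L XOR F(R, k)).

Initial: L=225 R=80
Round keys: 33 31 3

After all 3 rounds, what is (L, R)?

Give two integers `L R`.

Round 1 (k=33): L=80 R=182
Round 2 (k=31): L=182 R=65
Round 3 (k=3): L=65 R=124

Answer: 65 124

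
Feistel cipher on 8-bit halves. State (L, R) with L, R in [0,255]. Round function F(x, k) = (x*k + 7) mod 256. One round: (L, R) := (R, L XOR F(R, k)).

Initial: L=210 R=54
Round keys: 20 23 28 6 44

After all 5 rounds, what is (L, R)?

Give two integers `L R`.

Round 1 (k=20): L=54 R=237
Round 2 (k=23): L=237 R=100
Round 3 (k=28): L=100 R=26
Round 4 (k=6): L=26 R=199
Round 5 (k=44): L=199 R=33

Answer: 199 33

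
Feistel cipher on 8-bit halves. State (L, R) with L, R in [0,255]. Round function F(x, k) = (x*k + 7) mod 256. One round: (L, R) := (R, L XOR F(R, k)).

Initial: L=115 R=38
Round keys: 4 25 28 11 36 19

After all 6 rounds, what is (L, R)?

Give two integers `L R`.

Round 1 (k=4): L=38 R=236
Round 2 (k=25): L=236 R=53
Round 3 (k=28): L=53 R=63
Round 4 (k=11): L=63 R=137
Round 5 (k=36): L=137 R=116
Round 6 (k=19): L=116 R=42

Answer: 116 42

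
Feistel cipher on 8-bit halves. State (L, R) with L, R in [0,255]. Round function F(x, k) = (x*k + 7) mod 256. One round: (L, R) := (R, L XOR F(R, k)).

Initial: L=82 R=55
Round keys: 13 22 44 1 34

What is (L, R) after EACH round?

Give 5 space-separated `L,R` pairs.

Round 1 (k=13): L=55 R=128
Round 2 (k=22): L=128 R=48
Round 3 (k=44): L=48 R=199
Round 4 (k=1): L=199 R=254
Round 5 (k=34): L=254 R=4

Answer: 55,128 128,48 48,199 199,254 254,4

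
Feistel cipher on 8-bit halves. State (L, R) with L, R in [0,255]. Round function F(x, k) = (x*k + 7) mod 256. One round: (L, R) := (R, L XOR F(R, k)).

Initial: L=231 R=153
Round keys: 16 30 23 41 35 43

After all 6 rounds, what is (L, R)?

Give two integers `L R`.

Round 1 (k=16): L=153 R=112
Round 2 (k=30): L=112 R=190
Round 3 (k=23): L=190 R=105
Round 4 (k=41): L=105 R=102
Round 5 (k=35): L=102 R=144
Round 6 (k=43): L=144 R=81

Answer: 144 81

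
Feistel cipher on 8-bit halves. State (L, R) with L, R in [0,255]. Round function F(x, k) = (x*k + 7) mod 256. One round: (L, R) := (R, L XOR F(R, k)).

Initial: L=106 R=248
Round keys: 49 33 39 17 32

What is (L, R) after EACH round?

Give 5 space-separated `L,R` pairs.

Round 1 (k=49): L=248 R=21
Round 2 (k=33): L=21 R=68
Round 3 (k=39): L=68 R=118
Round 4 (k=17): L=118 R=153
Round 5 (k=32): L=153 R=81

Answer: 248,21 21,68 68,118 118,153 153,81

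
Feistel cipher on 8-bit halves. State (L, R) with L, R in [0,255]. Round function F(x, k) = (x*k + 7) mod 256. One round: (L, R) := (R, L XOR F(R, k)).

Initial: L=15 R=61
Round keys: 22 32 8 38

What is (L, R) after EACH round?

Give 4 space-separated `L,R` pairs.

Round 1 (k=22): L=61 R=74
Round 2 (k=32): L=74 R=122
Round 3 (k=8): L=122 R=157
Round 4 (k=38): L=157 R=47

Answer: 61,74 74,122 122,157 157,47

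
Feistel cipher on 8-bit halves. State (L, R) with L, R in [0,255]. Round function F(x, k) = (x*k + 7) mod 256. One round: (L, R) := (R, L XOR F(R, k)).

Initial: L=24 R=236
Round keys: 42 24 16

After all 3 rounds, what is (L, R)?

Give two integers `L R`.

Round 1 (k=42): L=236 R=167
Round 2 (k=24): L=167 R=67
Round 3 (k=16): L=67 R=144

Answer: 67 144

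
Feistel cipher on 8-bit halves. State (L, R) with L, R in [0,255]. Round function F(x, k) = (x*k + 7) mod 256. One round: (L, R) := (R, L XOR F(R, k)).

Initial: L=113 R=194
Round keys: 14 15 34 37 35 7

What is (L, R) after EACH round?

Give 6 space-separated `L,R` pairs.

Round 1 (k=14): L=194 R=210
Round 2 (k=15): L=210 R=151
Round 3 (k=34): L=151 R=199
Round 4 (k=37): L=199 R=93
Round 5 (k=35): L=93 R=121
Round 6 (k=7): L=121 R=11

Answer: 194,210 210,151 151,199 199,93 93,121 121,11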